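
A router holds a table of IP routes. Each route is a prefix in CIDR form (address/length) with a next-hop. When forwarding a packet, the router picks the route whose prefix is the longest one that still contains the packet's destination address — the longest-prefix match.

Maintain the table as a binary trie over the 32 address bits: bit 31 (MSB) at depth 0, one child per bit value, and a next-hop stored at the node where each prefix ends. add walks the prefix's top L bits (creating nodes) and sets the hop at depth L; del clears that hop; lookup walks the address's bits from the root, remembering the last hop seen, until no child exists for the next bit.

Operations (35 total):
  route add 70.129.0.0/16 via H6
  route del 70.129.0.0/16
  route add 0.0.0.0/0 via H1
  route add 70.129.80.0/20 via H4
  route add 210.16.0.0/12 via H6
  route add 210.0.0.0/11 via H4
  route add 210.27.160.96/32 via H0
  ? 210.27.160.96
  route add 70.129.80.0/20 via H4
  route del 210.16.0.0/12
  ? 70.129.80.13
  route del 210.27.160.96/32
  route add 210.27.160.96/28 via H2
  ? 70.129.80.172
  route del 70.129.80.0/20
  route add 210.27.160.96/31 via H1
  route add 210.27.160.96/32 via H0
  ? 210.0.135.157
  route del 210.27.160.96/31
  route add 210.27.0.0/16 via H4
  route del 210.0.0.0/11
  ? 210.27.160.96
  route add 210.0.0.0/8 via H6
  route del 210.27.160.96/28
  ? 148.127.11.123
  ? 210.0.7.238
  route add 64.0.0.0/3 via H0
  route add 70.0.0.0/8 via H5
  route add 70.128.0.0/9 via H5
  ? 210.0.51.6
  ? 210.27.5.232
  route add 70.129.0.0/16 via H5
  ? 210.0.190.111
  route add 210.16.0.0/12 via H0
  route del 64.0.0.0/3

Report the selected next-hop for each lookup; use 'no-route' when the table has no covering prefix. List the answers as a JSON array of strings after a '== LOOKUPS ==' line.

Process each operation:
  add 70.129.0.0/16 -> H6 at depth 16
  - 70.129.0.0/16 clear@16
  add 0.0.0.0/0 -> H1 at depth 0
  add 70.129.80.0/20 -> H4 at depth 20
  add 210.16.0.0/12 -> H6 at depth 12
  add 210.0.0.0/11 -> H4 at depth 11
  add 210.27.160.96/32 -> H0 at depth 32
  lookup 210.27.160.96: bits 11010010000110111010000001100000 walk d0:H1→d1:-→d2:-→d3:-→d4:-→d5:-→d6:-→d7:-→d8:-→d9:-→d10:-→d11:H4→d12:H6→d13:-→d14:-→d15:-→d16:-→d17:-→d18:-→d19:-→d20:-→d21:-→d22:-→d23:-→d24:-→d25:-→d26:-→d27:-→d28:-→d29:-→d30:-→d31:-→d32:H0 -> H0
  add 70.129.80.0/20 -> H4 at depth 20
  - 210.16.0.0/12 clear@12
  lookup 70.129.80.13: bits 01000110100000010101 walk d0:H1→d1:-→d2:-→d3:-→d4:-→d5:-→d6:-→d7:-→d8:-→d9:-→d10:-→d11:-→d12:-→d13:-→d14:-→d15:-→d16:-→d17:-→d18:-→d19:-→d20:H4 -> H4
  - 210.27.160.96/32 clear@32
  add 210.27.160.96/28 -> H2 at depth 28
  lookup 70.129.80.172: bits 01000110100000010101 walk d0:H1→d1:-→d2:-→d3:-→d4:-→d5:-→d6:-→d7:-→d8:-→d9:-→d10:-→d11:-→d12:-→d13:-→d14:-→d15:-→d16:-→d17:-→d18:-→d19:-→d20:H4 -> H4
  - 70.129.80.0/20 clear@20
  add 210.27.160.96/31 -> H1 at depth 31
  add 210.27.160.96/32 -> H0 at depth 32
  lookup 210.0.135.157: bits 11010010000 walk d0:H1→d1:-→d2:-→d3:-→d4:-→d5:-→d6:-→d7:-→d8:-→d9:-→d10:-→d11:H4 -> H4
  - 210.27.160.96/31 clear@31
  add 210.27.0.0/16 -> H4 at depth 16
  - 210.0.0.0/11 clear@11
  lookup 210.27.160.96: bits 11010010000110111010000001100000 walk d0:H1→d1:-→d2:-→d3:-→d4:-→d5:-→d6:-→d7:-→d8:-→d9:-→d10:-→d11:-→d12:-→d13:-→d14:-→d15:-→d16:H4→d17:-→d18:-→d19:-→d20:-→d21:-→d22:-→d23:-→d24:-→d25:-→d26:-→d27:-→d28:H2→d29:-→d30:-→d31:-→d32:H0 -> H0
  add 210.0.0.0/8 -> H6 at depth 8
  - 210.27.160.96/28 clear@28
  lookup 148.127.11.123: bits 1 walk d0:H1→d1:- -> H1
  lookup 210.0.7.238: bits 11010010000 walk d0:H1→d1:-→d2:-→d3:-→d4:-→d5:-→d6:-→d7:-→d8:H6→d9:-→d10:-→d11:- -> H6
  add 64.0.0.0/3 -> H0 at depth 3
  add 70.0.0.0/8 -> H5 at depth 8
  add 70.128.0.0/9 -> H5 at depth 9
  lookup 210.0.51.6: bits 11010010000 walk d0:H1→d1:-→d2:-→d3:-→d4:-→d5:-→d6:-→d7:-→d8:H6→d9:-→d10:-→d11:- -> H6
  lookup 210.27.5.232: bits 1101001000011011 walk d0:H1→d1:-→d2:-→d3:-→d4:-→d5:-→d6:-→d7:-→d8:H6→d9:-→d10:-→d11:-→d12:-→d13:-→d14:-→d15:-→d16:H4 -> H4
  add 70.129.0.0/16 -> H5 at depth 16
  lookup 210.0.190.111: bits 11010010000 walk d0:H1→d1:-→d2:-→d3:-→d4:-→d5:-→d6:-→d7:-→d8:H6→d9:-→d10:-→d11:- -> H6
  add 210.16.0.0/12 -> H0 at depth 12
  - 64.0.0.0/3 clear@3

== LOOKUPS ==
["H0","H4","H4","H4","H0","H1","H6","H6","H4","H6"]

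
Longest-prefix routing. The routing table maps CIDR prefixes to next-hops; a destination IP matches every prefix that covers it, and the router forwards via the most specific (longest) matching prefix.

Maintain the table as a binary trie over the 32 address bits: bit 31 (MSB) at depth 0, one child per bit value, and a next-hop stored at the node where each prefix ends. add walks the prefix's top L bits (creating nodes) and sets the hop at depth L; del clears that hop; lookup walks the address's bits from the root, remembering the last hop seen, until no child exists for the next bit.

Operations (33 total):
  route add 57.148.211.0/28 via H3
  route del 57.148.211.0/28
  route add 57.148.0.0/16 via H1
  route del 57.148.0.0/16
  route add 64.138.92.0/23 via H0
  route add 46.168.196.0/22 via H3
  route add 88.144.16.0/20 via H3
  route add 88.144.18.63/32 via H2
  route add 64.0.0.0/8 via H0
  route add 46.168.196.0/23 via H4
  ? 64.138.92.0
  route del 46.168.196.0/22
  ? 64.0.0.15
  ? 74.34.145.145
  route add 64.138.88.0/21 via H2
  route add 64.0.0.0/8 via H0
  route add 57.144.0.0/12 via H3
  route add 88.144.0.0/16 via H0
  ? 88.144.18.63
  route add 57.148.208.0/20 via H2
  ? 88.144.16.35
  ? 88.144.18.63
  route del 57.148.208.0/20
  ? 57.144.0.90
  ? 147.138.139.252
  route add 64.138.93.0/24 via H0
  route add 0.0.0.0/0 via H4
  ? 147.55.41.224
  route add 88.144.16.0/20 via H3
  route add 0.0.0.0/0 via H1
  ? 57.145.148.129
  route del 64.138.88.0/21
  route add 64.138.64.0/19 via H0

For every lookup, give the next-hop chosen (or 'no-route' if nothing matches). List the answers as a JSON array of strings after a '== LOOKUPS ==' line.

Apply in order:
  + 57.148.211.0/28 (H3) depth=28
  - 57.148.211.0/28 clear@28
  + 57.148.0.0/16 (H1) depth=16
  - 57.148.0.0/16 clear@16
  + 64.138.92.0/23 (H0) depth=23
  + 46.168.196.0/22 (H3) depth=22
  + 88.144.16.0/20 (H3) depth=20
  + 88.144.18.63/32 (H2) depth=32
  + 64.0.0.0/8 (H0) depth=8
  + 46.168.196.0/23 (H4) depth=23
  lookup 64.138.92.0: bits 01000000100010100101110 walk d0:-→d1:-→d2:-→d3:-→d4:-→d5:-→d6:-→d7:-→d8:H0→d9:-→d10:-→d11:-→d12:-→d13:-→d14:-→d15:-→d16:-→d17:-→d18:-→d19:-→d20:-→d21:-→d22:-→d23:H0 -> H0
  - 46.168.196.0/22 clear@22
  lookup 64.0.0.15: bits 01000000 walk d0:-→d1:-→d2:-→d3:-→d4:-→d5:-→d6:-→d7:-→d8:H0 -> H0
  lookup 74.34.145.145: bits 0100 walk d0:-→d1:-→d2:-→d3:-→d4:- -> no-route
  + 64.138.88.0/21 (H2) depth=21
  + 64.0.0.0/8 (H0) depth=8
  + 57.144.0.0/12 (H3) depth=12
  + 88.144.0.0/16 (H0) depth=16
  lookup 88.144.18.63: bits 01011000100100000001001000111111 walk d0:-→d1:-→d2:-→d3:-→d4:-→d5:-→d6:-→d7:-→d8:-→d9:-→d10:-→d11:-→d12:-→d13:-→d14:-→d15:-→d16:H0→d17:-→d18:-→d19:-→d20:H3→d21:-→d22:-→d23:-→d24:-→d25:-→d26:-→d27:-→d28:-→d29:-→d30:-→d31:-→d32:H2 -> H2
  + 57.148.208.0/20 (H2) depth=20
  lookup 88.144.16.35: bits 0101100010010000000100 walk d0:-→d1:-→d2:-→d3:-→d4:-→d5:-→d6:-→d7:-→d8:-→d9:-→d10:-→d11:-→d12:-→d13:-→d14:-→d15:-→d16:H0→d17:-→d18:-→d19:-→d20:H3→d21:-→d22:- -> H3
  lookup 88.144.18.63: bits 01011000100100000001001000111111 walk d0:-→d1:-→d2:-→d3:-→d4:-→d5:-→d6:-→d7:-→d8:-→d9:-→d10:-→d11:-→d12:-→d13:-→d14:-→d15:-→d16:H0→d17:-→d18:-→d19:-→d20:H3→d21:-→d22:-→d23:-→d24:-→d25:-→d26:-→d27:-→d28:-→d29:-→d30:-→d31:-→d32:H2 -> H2
  - 57.148.208.0/20 clear@20
  lookup 57.144.0.90: bits 0011100110010 walk d0:-→d1:-→d2:-→d3:-→d4:-→d5:-→d6:-→d7:-→d8:-→d9:-→d10:-→d11:-→d12:H3→d13:- -> H3
  lookup 147.138.139.252: bits ε walk d0:- -> no-route
  + 64.138.93.0/24 (H0) depth=24
  + 0.0.0.0/0 (H4) depth=0
  lookup 147.55.41.224: bits ε walk d0:H4 -> H4
  + 88.144.16.0/20 (H3) depth=20
  + 0.0.0.0/0 (H1) depth=0
  lookup 57.145.148.129: bits 0011100110010 walk d0:H1→d1:-→d2:-→d3:-→d4:-→d5:-→d6:-→d7:-→d8:-→d9:-→d10:-→d11:-→d12:H3→d13:- -> H3
  - 64.138.88.0/21 clear@21
  + 64.138.64.0/19 (H0) depth=19

== LOOKUPS ==
["H0","H0","no-route","H2","H3","H2","H3","no-route","H4","H3"]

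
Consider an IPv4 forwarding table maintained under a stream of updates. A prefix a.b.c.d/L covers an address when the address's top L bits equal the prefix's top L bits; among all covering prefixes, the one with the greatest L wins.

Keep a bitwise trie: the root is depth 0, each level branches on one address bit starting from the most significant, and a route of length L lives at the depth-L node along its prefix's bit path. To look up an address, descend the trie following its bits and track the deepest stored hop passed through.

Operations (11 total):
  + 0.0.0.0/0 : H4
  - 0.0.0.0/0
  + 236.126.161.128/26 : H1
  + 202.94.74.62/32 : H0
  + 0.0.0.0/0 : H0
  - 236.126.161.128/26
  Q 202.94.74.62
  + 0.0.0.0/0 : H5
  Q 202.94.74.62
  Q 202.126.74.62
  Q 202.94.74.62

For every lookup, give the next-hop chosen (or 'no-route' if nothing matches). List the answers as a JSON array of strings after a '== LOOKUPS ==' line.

Trace:
  + 0.0.0.0/0 (H4) depth=0
  del 0.0.0.0/0 (clear depth 0)
  + 236.126.161.128/26 (H1) depth=26
  + 202.94.74.62/32 (H0) depth=32
  + 0.0.0.0/0 (H0) depth=0
  del 236.126.161.128/26 (clear depth 26)
  lookup 202.94.74.62: bits 11001010010111100100101000111110 walk d0:H0→d1:-→d2:-→d3:-→d4:-→d5:-→d6:-→d7:-→d8:-→d9:-→d10:-→d11:-→d12:-→d13:-→d14:-→d15:-→d16:-→d17:-→d18:-→d19:-→d20:-→d21:-→d22:-→d23:-→d24:-→d25:-→d26:-→d27:-→d28:-→d29:-→d30:-→d31:-→d32:H0 -> H0
  + 0.0.0.0/0 (H5) depth=0
  lookup 202.94.74.62: bits 11001010010111100100101000111110 walk d0:H5→d1:-→d2:-→d3:-→d4:-→d5:-→d6:-→d7:-→d8:-→d9:-→d10:-→d11:-→d12:-→d13:-→d14:-→d15:-→d16:-→d17:-→d18:-→d19:-→d20:-→d21:-→d22:-→d23:-→d24:-→d25:-→d26:-→d27:-→d28:-→d29:-→d30:-→d31:-→d32:H0 -> H0
  lookup 202.126.74.62: bits 1100101001 walk d0:H5→d1:-→d2:-→d3:-→d4:-→d5:-→d6:-→d7:-→d8:-→d9:-→d10:- -> H5
  lookup 202.94.74.62: bits 11001010010111100100101000111110 walk d0:H5→d1:-→d2:-→d3:-→d4:-→d5:-→d6:-→d7:-→d8:-→d9:-→d10:-→d11:-→d12:-→d13:-→d14:-→d15:-→d16:-→d17:-→d18:-→d19:-→d20:-→d21:-→d22:-→d23:-→d24:-→d25:-→d26:-→d27:-→d28:-→d29:-→d30:-→d31:-→d32:H0 -> H0

== LOOKUPS ==
["H0","H0","H5","H0"]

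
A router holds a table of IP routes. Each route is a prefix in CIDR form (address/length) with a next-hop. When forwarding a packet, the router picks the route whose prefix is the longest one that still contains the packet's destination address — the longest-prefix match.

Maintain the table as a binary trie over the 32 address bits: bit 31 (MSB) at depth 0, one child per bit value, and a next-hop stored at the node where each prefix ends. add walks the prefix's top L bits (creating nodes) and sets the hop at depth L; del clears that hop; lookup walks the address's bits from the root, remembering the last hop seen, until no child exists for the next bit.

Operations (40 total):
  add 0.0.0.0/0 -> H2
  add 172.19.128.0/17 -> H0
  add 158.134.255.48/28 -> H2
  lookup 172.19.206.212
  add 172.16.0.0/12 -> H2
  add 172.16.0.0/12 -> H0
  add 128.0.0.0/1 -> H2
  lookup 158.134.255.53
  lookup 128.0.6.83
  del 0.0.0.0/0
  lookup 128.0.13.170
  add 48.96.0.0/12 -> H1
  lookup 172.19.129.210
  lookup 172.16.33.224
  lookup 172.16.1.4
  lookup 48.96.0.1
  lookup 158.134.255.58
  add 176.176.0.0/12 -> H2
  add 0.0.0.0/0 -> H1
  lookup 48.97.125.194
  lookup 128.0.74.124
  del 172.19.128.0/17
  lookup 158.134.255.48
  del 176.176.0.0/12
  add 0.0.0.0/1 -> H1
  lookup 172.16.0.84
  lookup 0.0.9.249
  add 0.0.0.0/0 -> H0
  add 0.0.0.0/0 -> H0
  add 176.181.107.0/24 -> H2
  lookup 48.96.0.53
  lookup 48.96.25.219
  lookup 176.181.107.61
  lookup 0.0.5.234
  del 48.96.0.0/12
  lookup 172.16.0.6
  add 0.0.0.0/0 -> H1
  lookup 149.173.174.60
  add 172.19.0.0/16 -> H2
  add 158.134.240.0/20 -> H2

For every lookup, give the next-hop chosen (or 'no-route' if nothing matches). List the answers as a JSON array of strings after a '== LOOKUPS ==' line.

Apply in order:
  + 0.0.0.0/0 (H2) depth=0
  + 172.19.128.0/17 (H0) depth=17
  + 158.134.255.48/28 (H2) depth=28
  ? 172.19.206.212  path d0:H2→d1:-→d2:-→d3:-→d4:-→d5:-→d6:-→d7:-→d8:-→d9:-→d10:-→d11:-→d12:-→d13:-→d14:-→d15:-→d16:-→d17:H0  best=H0
  + 172.16.0.0/12 (H2) depth=12
  + 172.16.0.0/12 (H0) depth=12
  + 128.0.0.0/1 (H2) depth=1
  ? 158.134.255.53  path d0:H2→d1:H2→d2:-→d3:-→d4:-→d5:-→d6:-→d7:-→d8:-→d9:-→d10:-→d11:-→d12:-→d13:-→d14:-→d15:-→d16:-→d17:-→d18:-→d19:-→d20:-→d21:-→d22:-→d23:-→d24:-→d25:-→d26:-→d27:-→d28:H2  best=H2
  ? 128.0.6.83  path d0:H2→d1:H2→d2:-→d3:-  best=H2
  - 0.0.0.0/0 clear@0
  ? 128.0.13.170  path d0:-→d1:H2→d2:-→d3:-  best=H2
  + 48.96.0.0/12 (H1) depth=12
  ? 172.19.129.210  path d0:-→d1:H2→d2:-→d3:-→d4:-→d5:-→d6:-→d7:-→d8:-→d9:-→d10:-→d11:-→d12:H0→d13:-→d14:-→d15:-→d16:-→d17:H0  best=H0
  ? 172.16.33.224  path d0:-→d1:H2→d2:-→d3:-→d4:-→d5:-→d6:-→d7:-→d8:-→d9:-→d10:-→d11:-→d12:H0→d13:-→d14:-  best=H0
  ? 172.16.1.4  path d0:-→d1:H2→d2:-→d3:-→d4:-→d5:-→d6:-→d7:-→d8:-→d9:-→d10:-→d11:-→d12:H0→d13:-→d14:-  best=H0
  ? 48.96.0.1  path d0:-→d1:-→d2:-→d3:-→d4:-→d5:-→d6:-→d7:-→d8:-→d9:-→d10:-→d11:-→d12:H1  best=H1
  ? 158.134.255.58  path d0:-→d1:H2→d2:-→d3:-→d4:-→d5:-→d6:-→d7:-→d8:-→d9:-→d10:-→d11:-→d12:-→d13:-→d14:-→d15:-→d16:-→d17:-→d18:-→d19:-→d20:-→d21:-→d22:-→d23:-→d24:-→d25:-→d26:-→d27:-→d28:H2  best=H2
  + 176.176.0.0/12 (H2) depth=12
  + 0.0.0.0/0 (H1) depth=0
  ? 48.97.125.194  path d0:H1→d1:-→d2:-→d3:-→d4:-→d5:-→d6:-→d7:-→d8:-→d9:-→d10:-→d11:-→d12:H1  best=H1
  ? 128.0.74.124  path d0:H1→d1:H2→d2:-→d3:-  best=H2
  - 172.19.128.0/17 clear@17
  ? 158.134.255.48  path d0:H1→d1:H2→d2:-→d3:-→d4:-→d5:-→d6:-→d7:-→d8:-→d9:-→d10:-→d11:-→d12:-→d13:-→d14:-→d15:-→d16:-→d17:-→d18:-→d19:-→d20:-→d21:-→d22:-→d23:-→d24:-→d25:-→d26:-→d27:-→d28:H2  best=H2
  - 176.176.0.0/12 clear@12
  + 0.0.0.0/1 (H1) depth=1
  ? 172.16.0.84  path d0:H1→d1:H2→d2:-→d3:-→d4:-→d5:-→d6:-→d7:-→d8:-→d9:-→d10:-→d11:-→d12:H0→d13:-→d14:-  best=H0
  ? 0.0.9.249  path d0:H1→d1:H1→d2:-  best=H1
  + 0.0.0.0/0 (H0) depth=0
  + 0.0.0.0/0 (H0) depth=0
  + 176.181.107.0/24 (H2) depth=24
  ? 48.96.0.53  path d0:H0→d1:H1→d2:-→d3:-→d4:-→d5:-→d6:-→d7:-→d8:-→d9:-→d10:-→d11:-→d12:H1  best=H1
  ? 48.96.25.219  path d0:H0→d1:H1→d2:-→d3:-→d4:-→d5:-→d6:-→d7:-→d8:-→d9:-→d10:-→d11:-→d12:H1  best=H1
  ? 176.181.107.61  path d0:H0→d1:H2→d2:-→d3:-→d4:-→d5:-→d6:-→d7:-→d8:-→d9:-→d10:-→d11:-→d12:-→d13:-→d14:-→d15:-→d16:-→d17:-→d18:-→d19:-→d20:-→d21:-→d22:-→d23:-→d24:H2  best=H2
  ? 0.0.5.234  path d0:H0→d1:H1→d2:-  best=H1
  - 48.96.0.0/12 clear@12
  ? 172.16.0.6  path d0:H0→d1:H2→d2:-→d3:-→d4:-→d5:-→d6:-→d7:-→d8:-→d9:-→d10:-→d11:-→d12:H0→d13:-→d14:-  best=H0
  + 0.0.0.0/0 (H1) depth=0
  ? 149.173.174.60  path d0:H1→d1:H2→d2:-→d3:-→d4:-  best=H2
  + 172.19.0.0/16 (H2) depth=16
  + 158.134.240.0/20 (H2) depth=20

== LOOKUPS ==
["H0","H2","H2","H2","H0","H0","H0","H1","H2","H1","H2","H2","H0","H1","H1","H1","H2","H1","H0","H2"]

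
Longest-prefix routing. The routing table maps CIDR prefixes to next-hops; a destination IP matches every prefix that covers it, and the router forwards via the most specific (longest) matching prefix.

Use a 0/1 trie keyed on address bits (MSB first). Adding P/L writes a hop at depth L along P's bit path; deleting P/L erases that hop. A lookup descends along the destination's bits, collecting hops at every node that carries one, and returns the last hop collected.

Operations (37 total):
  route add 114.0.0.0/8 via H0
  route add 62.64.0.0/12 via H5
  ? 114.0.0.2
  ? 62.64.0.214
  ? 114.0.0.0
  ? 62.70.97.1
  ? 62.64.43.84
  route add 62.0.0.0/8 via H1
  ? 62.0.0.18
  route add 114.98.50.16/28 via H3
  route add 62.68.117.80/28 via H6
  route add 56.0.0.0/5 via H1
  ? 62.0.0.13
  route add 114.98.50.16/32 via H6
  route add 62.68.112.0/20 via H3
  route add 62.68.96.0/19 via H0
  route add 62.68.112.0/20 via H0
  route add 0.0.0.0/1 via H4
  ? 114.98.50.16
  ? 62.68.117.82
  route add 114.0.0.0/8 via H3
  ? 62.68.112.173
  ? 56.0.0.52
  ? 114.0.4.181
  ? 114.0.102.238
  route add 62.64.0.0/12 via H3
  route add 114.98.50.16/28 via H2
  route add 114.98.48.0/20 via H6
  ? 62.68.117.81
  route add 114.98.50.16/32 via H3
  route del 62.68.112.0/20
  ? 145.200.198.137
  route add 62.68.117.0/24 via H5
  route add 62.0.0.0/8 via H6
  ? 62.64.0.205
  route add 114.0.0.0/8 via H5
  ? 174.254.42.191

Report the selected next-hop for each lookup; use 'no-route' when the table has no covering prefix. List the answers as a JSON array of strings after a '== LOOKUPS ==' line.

Trace:
  + 114.0.0.0/8 (H0) depth=8
  + 62.64.0.0/12 (H5) depth=12
  lookup 114.0.0.2: bits 01110010 walk d0:-→d1:-→d2:-→d3:-→d4:-→d5:-→d6:-→d7:-→d8:H0 -> H0
  lookup 62.64.0.214: bits 001111100100 walk d0:-→d1:-→d2:-→d3:-→d4:-→d5:-→d6:-→d7:-→d8:-→d9:-→d10:-→d11:-→d12:H5 -> H5
  lookup 114.0.0.0: bits 01110010 walk d0:-→d1:-→d2:-→d3:-→d4:-→d5:-→d6:-→d7:-→d8:H0 -> H0
  lookup 62.70.97.1: bits 001111100100 walk d0:-→d1:-→d2:-→d3:-→d4:-→d5:-→d6:-→d7:-→d8:-→d9:-→d10:-→d11:-→d12:H5 -> H5
  lookup 62.64.43.84: bits 001111100100 walk d0:-→d1:-→d2:-→d3:-→d4:-→d5:-→d6:-→d7:-→d8:-→d9:-→d10:-→d11:-→d12:H5 -> H5
  + 62.0.0.0/8 (H1) depth=8
  lookup 62.0.0.18: bits 001111100 walk d0:-→d1:-→d2:-→d3:-→d4:-→d5:-→d6:-→d7:-→d8:H1→d9:- -> H1
  + 114.98.50.16/28 (H3) depth=28
  + 62.68.117.80/28 (H6) depth=28
  + 56.0.0.0/5 (H1) depth=5
  lookup 62.0.0.13: bits 001111100 walk d0:-→d1:-→d2:-→d3:-→d4:-→d5:H1→d6:-→d7:-→d8:H1→d9:- -> H1
  + 114.98.50.16/32 (H6) depth=32
  + 62.68.112.0/20 (H3) depth=20
  + 62.68.96.0/19 (H0) depth=19
  + 62.68.112.0/20 (H0) depth=20
  + 0.0.0.0/1 (H4) depth=1
  lookup 114.98.50.16: bits 01110010011000100011001000010000 walk d0:-→d1:H4→d2:-→d3:-→d4:-→d5:-→d6:-→d7:-→d8:H0→d9:-→d10:-→d11:-→d12:-→d13:-→d14:-→d15:-→d16:-→d17:-→d18:-→d19:-→d20:-→d21:-→d22:-→d23:-→d24:-→d25:-→d26:-→d27:-→d28:H3→d29:-→d30:-→d31:-→d32:H6 -> H6
  lookup 62.68.117.82: bits 0011111001000100011101010101 walk d0:-→d1:H4→d2:-→d3:-→d4:-→d5:H1→d6:-→d7:-→d8:H1→d9:-→d10:-→d11:-→d12:H5→d13:-→d14:-→d15:-→d16:-→d17:-→d18:-→d19:H0→d20:H0→d21:-→d22:-→d23:-→d24:-→d25:-→d26:-→d27:-→d28:H6 -> H6
  + 114.0.0.0/8 (H3) depth=8
  lookup 62.68.112.173: bits 001111100100010001110 walk d0:-→d1:H4→d2:-→d3:-→d4:-→d5:H1→d6:-→d7:-→d8:H1→d9:-→d10:-→d11:-→d12:H5→d13:-→d14:-→d15:-→d16:-→d17:-→d18:-→d19:H0→d20:H0→d21:- -> H0
  lookup 56.0.0.52: bits 00111 walk d0:-→d1:H4→d2:-→d3:-→d4:-→d5:H1 -> H1
  lookup 114.0.4.181: bits 011100100 walk d0:-→d1:H4→d2:-→d3:-→d4:-→d5:-→d6:-→d7:-→d8:H3→d9:- -> H3
  lookup 114.0.102.238: bits 011100100 walk d0:-→d1:H4→d2:-→d3:-→d4:-→d5:-→d6:-→d7:-→d8:H3→d9:- -> H3
  + 62.64.0.0/12 (H3) depth=12
  + 114.98.50.16/28 (H2) depth=28
  + 114.98.48.0/20 (H6) depth=20
  lookup 62.68.117.81: bits 0011111001000100011101010101 walk d0:-→d1:H4→d2:-→d3:-→d4:-→d5:H1→d6:-→d7:-→d8:H1→d9:-→d10:-→d11:-→d12:H3→d13:-→d14:-→d15:-→d16:-→d17:-→d18:-→d19:H0→d20:H0→d21:-→d22:-→d23:-→d24:-→d25:-→d26:-→d27:-→d28:H6 -> H6
  + 114.98.50.16/32 (H3) depth=32
  del 62.68.112.0/20 (clear depth 20)
  lookup 145.200.198.137: bits ε walk d0:- -> no-route
  + 62.68.117.0/24 (H5) depth=24
  + 62.0.0.0/8 (H6) depth=8
  lookup 62.64.0.205: bits 0011111001000 walk d0:-→d1:H4→d2:-→d3:-→d4:-→d5:H1→d6:-→d7:-→d8:H6→d9:-→d10:-→d11:-→d12:H3→d13:- -> H3
  + 114.0.0.0/8 (H5) depth=8
  lookup 174.254.42.191: bits ε walk d0:- -> no-route

== LOOKUPS ==
["H0","H5","H0","H5","H5","H1","H1","H6","H6","H0","H1","H3","H3","H6","no-route","H3","no-route"]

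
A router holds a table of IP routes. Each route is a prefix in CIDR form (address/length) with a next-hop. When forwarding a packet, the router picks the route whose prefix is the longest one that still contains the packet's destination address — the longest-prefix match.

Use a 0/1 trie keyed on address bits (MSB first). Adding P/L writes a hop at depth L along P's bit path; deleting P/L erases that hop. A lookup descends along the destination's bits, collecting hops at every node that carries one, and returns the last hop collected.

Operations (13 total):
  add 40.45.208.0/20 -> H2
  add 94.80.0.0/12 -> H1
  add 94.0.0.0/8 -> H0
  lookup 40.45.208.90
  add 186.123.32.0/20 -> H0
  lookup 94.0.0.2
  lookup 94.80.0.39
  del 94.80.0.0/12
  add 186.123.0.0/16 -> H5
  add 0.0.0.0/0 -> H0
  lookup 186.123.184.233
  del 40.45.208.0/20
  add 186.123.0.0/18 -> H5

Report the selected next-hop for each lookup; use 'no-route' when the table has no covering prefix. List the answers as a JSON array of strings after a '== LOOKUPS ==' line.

Process each operation:
  + 40.45.208.0/20 (H2) depth=20
  + 94.80.0.0/12 (H1) depth=12
  + 94.0.0.0/8 (H0) depth=8
  Q 40.45.208.90: descend 00101000001011011101 ; hops seen [H2] ; pick H2
  + 186.123.32.0/20 (H0) depth=20
  Q 94.0.0.2: descend 010111100 ; hops seen [H0] ; pick H0
  Q 94.80.0.39: descend 010111100101 ; hops seen [H0,H1] ; pick H1
  - 94.80.0.0/12 clear@12
  + 186.123.0.0/16 (H5) depth=16
  + 0.0.0.0/0 (H0) depth=0
  Q 186.123.184.233: descend 1011101001111011 ; hops seen [H0,H5] ; pick H5
  - 40.45.208.0/20 clear@20
  + 186.123.0.0/18 (H5) depth=18

== LOOKUPS ==
["H2","H0","H1","H5"]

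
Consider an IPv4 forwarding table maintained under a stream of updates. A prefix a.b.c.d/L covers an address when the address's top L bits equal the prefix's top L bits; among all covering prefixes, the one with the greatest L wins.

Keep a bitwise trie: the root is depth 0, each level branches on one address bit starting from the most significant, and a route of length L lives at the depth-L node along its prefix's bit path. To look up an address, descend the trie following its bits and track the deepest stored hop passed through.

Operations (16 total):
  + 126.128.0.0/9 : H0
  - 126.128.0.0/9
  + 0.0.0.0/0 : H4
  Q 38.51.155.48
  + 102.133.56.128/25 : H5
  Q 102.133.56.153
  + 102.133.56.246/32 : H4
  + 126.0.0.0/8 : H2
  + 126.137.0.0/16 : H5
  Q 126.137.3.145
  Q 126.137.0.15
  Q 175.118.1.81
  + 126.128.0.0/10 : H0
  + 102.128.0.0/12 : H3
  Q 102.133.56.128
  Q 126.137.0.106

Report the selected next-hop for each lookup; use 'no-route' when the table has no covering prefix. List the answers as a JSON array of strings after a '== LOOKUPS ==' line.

Process each operation:
  + 126.128.0.0/9 (H0) depth=9
  - 126.128.0.0/9 clear@9
  + 0.0.0.0/0 (H4) depth=0
  lookup 38.51.155.48: bits 0 walk d0:H4→d1:- -> H4
  + 102.133.56.128/25 (H5) depth=25
  lookup 102.133.56.153: bits 0110011010000101001110001 walk d0:H4→d1:-→d2:-→d3:-→d4:-→d5:-→d6:-→d7:-→d8:-→d9:-→d10:-→d11:-→d12:-→d13:-→d14:-→d15:-→d16:-→d17:-→d18:-→d19:-→d20:-→d21:-→d22:-→d23:-→d24:-→d25:H5 -> H5
  + 102.133.56.246/32 (H4) depth=32
  + 126.0.0.0/8 (H2) depth=8
  + 126.137.0.0/16 (H5) depth=16
  lookup 126.137.3.145: bits 0111111010001001 walk d0:H4→d1:-→d2:-→d3:-→d4:-→d5:-→d6:-→d7:-→d8:H2→d9:-→d10:-→d11:-→d12:-→d13:-→d14:-→d15:-→d16:H5 -> H5
  lookup 126.137.0.15: bits 0111111010001001 walk d0:H4→d1:-→d2:-→d3:-→d4:-→d5:-→d6:-→d7:-→d8:H2→d9:-→d10:-→d11:-→d12:-→d13:-→d14:-→d15:-→d16:H5 -> H5
  lookup 175.118.1.81: bits ε walk d0:H4 -> H4
  + 126.128.0.0/10 (H0) depth=10
  + 102.128.0.0/12 (H3) depth=12
  lookup 102.133.56.128: bits 0110011010000101001110001 walk d0:H4→d1:-→d2:-→d3:-→d4:-→d5:-→d6:-→d7:-→d8:-→d9:-→d10:-→d11:-→d12:H3→d13:-→d14:-→d15:-→d16:-→d17:-→d18:-→d19:-→d20:-→d21:-→d22:-→d23:-→d24:-→d25:H5 -> H5
  lookup 126.137.0.106: bits 0111111010001001 walk d0:H4→d1:-→d2:-→d3:-→d4:-→d5:-→d6:-→d7:-→d8:H2→d9:-→d10:H0→d11:-→d12:-→d13:-→d14:-→d15:-→d16:H5 -> H5

== LOOKUPS ==
["H4","H5","H5","H5","H4","H5","H5"]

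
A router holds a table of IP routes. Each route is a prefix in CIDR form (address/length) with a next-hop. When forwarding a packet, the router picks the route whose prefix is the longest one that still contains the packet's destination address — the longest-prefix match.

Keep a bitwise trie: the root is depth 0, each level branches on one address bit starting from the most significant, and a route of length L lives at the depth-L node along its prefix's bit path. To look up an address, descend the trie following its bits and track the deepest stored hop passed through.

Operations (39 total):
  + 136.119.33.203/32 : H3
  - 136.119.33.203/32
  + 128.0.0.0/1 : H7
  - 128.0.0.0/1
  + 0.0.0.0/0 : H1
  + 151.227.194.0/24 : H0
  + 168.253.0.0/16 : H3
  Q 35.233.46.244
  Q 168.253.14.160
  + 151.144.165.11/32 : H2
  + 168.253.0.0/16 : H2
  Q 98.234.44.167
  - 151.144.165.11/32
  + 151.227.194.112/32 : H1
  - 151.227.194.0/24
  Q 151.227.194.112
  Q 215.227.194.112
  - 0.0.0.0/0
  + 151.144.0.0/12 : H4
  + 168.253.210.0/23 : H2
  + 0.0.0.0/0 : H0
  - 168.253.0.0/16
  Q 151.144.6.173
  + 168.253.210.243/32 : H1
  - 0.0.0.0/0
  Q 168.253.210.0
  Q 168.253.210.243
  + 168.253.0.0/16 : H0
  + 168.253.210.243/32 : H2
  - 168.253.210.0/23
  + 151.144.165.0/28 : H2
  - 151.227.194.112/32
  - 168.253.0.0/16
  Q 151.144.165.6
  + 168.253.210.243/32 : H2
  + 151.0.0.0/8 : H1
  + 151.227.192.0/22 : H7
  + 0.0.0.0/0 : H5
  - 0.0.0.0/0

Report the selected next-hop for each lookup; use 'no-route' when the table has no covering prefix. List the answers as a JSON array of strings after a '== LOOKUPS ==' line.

Process each operation:
  + 136.119.33.203/32 (H3) depth=32
  - 136.119.33.203/32 clear@32
  + 128.0.0.0/1 (H7) depth=1
  - 128.0.0.0/1 clear@1
  + 0.0.0.0/0 (H1) depth=0
  + 151.227.194.0/24 (H0) depth=24
  + 168.253.0.0/16 (H3) depth=16
  ? 35.233.46.244  path d0:H1  best=H1
  ? 168.253.14.160  path d0:H1→d1:-→d2:-→d3:-→d4:-→d5:-→d6:-→d7:-→d8:-→d9:-→d10:-→d11:-→d12:-→d13:-→d14:-→d15:-→d16:H3  best=H3
  + 151.144.165.11/32 (H2) depth=32
  + 168.253.0.0/16 (H2) depth=16
  ? 98.234.44.167  path d0:H1  best=H1
  - 151.144.165.11/32 clear@32
  + 151.227.194.112/32 (H1) depth=32
  - 151.227.194.0/24 clear@24
  ? 151.227.194.112  path d0:H1→d1:-→d2:-→d3:-→d4:-→d5:-→d6:-→d7:-→d8:-→d9:-→d10:-→d11:-→d12:-→d13:-→d14:-→d15:-→d16:-→d17:-→d18:-→d19:-→d20:-→d21:-→d22:-→d23:-→d24:-→d25:-→d26:-→d27:-→d28:-→d29:-→d30:-→d31:-→d32:H1  best=H1
  ? 215.227.194.112  path d0:H1→d1:-  best=H1
  - 0.0.0.0/0 clear@0
  + 151.144.0.0/12 (H4) depth=12
  + 168.253.210.0/23 (H2) depth=23
  + 0.0.0.0/0 (H0) depth=0
  - 168.253.0.0/16 clear@16
  ? 151.144.6.173  path d0:H0→d1:-→d2:-→d3:-→d4:-→d5:-→d6:-→d7:-→d8:-→d9:-→d10:-→d11:-→d12:H4→d13:-→d14:-→d15:-→d16:-  best=H4
  + 168.253.210.243/32 (H1) depth=32
  - 0.0.0.0/0 clear@0
  ? 168.253.210.0  path d0:-→d1:-→d2:-→d3:-→d4:-→d5:-→d6:-→d7:-→d8:-→d9:-→d10:-→d11:-→d12:-→d13:-→d14:-→d15:-→d16:-→d17:-→d18:-→d19:-→d20:-→d21:-→d22:-→d23:H2→d24:-  best=H2
  ? 168.253.210.243  path d0:-→d1:-→d2:-→d3:-→d4:-→d5:-→d6:-→d7:-→d8:-→d9:-→d10:-→d11:-→d12:-→d13:-→d14:-→d15:-→d16:-→d17:-→d18:-→d19:-→d20:-→d21:-→d22:-→d23:H2→d24:-→d25:-→d26:-→d27:-→d28:-→d29:-→d30:-→d31:-→d32:H1  best=H1
  + 168.253.0.0/16 (H0) depth=16
  + 168.253.210.243/32 (H2) depth=32
  - 168.253.210.0/23 clear@23
  + 151.144.165.0/28 (H2) depth=28
  - 151.227.194.112/32 clear@32
  - 168.253.0.0/16 clear@16
  ? 151.144.165.6  path d0:-→d1:-→d2:-→d3:-→d4:-→d5:-→d6:-→d7:-→d8:-→d9:-→d10:-→d11:-→d12:H4→d13:-→d14:-→d15:-→d16:-→d17:-→d18:-→d19:-→d20:-→d21:-→d22:-→d23:-→d24:-→d25:-→d26:-→d27:-→d28:H2  best=H2
  + 168.253.210.243/32 (H2) depth=32
  + 151.0.0.0/8 (H1) depth=8
  + 151.227.192.0/22 (H7) depth=22
  + 0.0.0.0/0 (H5) depth=0
  - 0.0.0.0/0 clear@0

== LOOKUPS ==
["H1","H3","H1","H1","H1","H4","H2","H1","H2"]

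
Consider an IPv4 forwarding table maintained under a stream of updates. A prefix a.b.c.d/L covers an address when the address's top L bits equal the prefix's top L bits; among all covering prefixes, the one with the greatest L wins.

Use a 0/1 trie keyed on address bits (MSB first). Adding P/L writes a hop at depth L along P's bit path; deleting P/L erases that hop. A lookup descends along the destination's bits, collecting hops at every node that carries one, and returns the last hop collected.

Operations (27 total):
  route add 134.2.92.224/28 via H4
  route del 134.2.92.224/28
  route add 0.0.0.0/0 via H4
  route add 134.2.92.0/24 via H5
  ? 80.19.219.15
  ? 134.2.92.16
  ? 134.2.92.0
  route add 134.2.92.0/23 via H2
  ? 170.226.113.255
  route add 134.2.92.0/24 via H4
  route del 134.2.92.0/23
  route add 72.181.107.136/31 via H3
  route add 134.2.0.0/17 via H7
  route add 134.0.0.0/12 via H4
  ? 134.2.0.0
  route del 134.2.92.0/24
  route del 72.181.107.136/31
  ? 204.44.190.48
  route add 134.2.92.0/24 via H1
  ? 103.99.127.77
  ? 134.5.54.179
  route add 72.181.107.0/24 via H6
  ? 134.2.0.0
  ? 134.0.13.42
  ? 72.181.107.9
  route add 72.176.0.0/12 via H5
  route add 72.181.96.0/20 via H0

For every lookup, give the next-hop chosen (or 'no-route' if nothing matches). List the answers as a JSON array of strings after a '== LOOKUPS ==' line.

Trace:
  + 134.2.92.224/28 (H4) depth=28
  del 134.2.92.224/28 (clear depth 28)
  + 0.0.0.0/0 (H4) depth=0
  + 134.2.92.0/24 (H5) depth=24
  Q 80.19.219.15: descend ε ; hops seen [H4] ; pick H4
  Q 134.2.92.16: descend 100001100000001001011100 ; hops seen [H4,H5] ; pick H5
  Q 134.2.92.0: descend 100001100000001001011100 ; hops seen [H4,H5] ; pick H5
  + 134.2.92.0/23 (H2) depth=23
  Q 170.226.113.255: descend 10 ; hops seen [H4] ; pick H4
  + 134.2.92.0/24 (H4) depth=24
  del 134.2.92.0/23 (clear depth 23)
  + 72.181.107.136/31 (H3) depth=31
  + 134.2.0.0/17 (H7) depth=17
  + 134.0.0.0/12 (H4) depth=12
  Q 134.2.0.0: descend 10000110000000100 ; hops seen [H4,H4,H7] ; pick H7
  del 134.2.92.0/24 (clear depth 24)
  del 72.181.107.136/31 (clear depth 31)
  Q 204.44.190.48: descend 1 ; hops seen [H4] ; pick H4
  + 134.2.92.0/24 (H1) depth=24
  Q 103.99.127.77: descend 01 ; hops seen [H4] ; pick H4
  Q 134.5.54.179: descend 1000011000000 ; hops seen [H4,H4] ; pick H4
  + 72.181.107.0/24 (H6) depth=24
  Q 134.2.0.0: descend 10000110000000100 ; hops seen [H4,H4,H7] ; pick H7
  Q 134.0.13.42: descend 10000110000000 ; hops seen [H4,H4] ; pick H4
  Q 72.181.107.9: descend 010010001011010101101011 ; hops seen [H4,H6] ; pick H6
  + 72.176.0.0/12 (H5) depth=12
  + 72.181.96.0/20 (H0) depth=20

== LOOKUPS ==
["H4","H5","H5","H4","H7","H4","H4","H4","H7","H4","H6"]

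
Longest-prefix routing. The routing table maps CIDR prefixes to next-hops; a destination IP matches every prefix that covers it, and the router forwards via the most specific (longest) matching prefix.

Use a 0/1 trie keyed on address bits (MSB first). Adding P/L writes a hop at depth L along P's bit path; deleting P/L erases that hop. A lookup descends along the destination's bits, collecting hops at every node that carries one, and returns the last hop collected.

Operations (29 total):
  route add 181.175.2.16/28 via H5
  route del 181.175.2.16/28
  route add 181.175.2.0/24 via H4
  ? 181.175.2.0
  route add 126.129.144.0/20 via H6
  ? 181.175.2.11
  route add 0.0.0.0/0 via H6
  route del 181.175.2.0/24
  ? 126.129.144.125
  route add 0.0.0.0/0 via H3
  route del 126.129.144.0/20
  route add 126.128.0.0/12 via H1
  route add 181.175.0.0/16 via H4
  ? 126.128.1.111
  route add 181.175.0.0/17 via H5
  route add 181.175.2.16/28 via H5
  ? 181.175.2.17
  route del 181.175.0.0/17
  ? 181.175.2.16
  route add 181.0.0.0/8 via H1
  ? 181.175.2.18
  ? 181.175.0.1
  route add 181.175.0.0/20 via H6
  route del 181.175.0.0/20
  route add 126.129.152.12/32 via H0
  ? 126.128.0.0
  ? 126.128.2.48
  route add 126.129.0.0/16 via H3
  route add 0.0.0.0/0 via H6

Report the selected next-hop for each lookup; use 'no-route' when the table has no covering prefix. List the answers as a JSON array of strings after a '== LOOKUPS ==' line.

Trace:
  + 181.175.2.16/28 (H5) depth=28
  del 181.175.2.16/28 (clear depth 28)
  + 181.175.2.0/24 (H4) depth=24
  Q 181.175.2.0: descend 101101011010111100000010000 ; hops seen [H4] ; pick H4
  + 126.129.144.0/20 (H6) depth=20
  Q 181.175.2.11: descend 101101011010111100000010000 ; hops seen [H4] ; pick H4
  + 0.0.0.0/0 (H6) depth=0
  del 181.175.2.0/24 (clear depth 24)
  Q 126.129.144.125: descend 01111110100000011001 ; hops seen [H6,H6] ; pick H6
  + 0.0.0.0/0 (H3) depth=0
  del 126.129.144.0/20 (clear depth 20)
  + 126.128.0.0/12 (H1) depth=12
  + 181.175.0.0/16 (H4) depth=16
  Q 126.128.1.111: descend 011111101000000 ; hops seen [H3,H1] ; pick H1
  + 181.175.0.0/17 (H5) depth=17
  + 181.175.2.16/28 (H5) depth=28
  Q 181.175.2.17: descend 1011010110101111000000100001 ; hops seen [H3,H4,H5,H5] ; pick H5
  del 181.175.0.0/17 (clear depth 17)
  Q 181.175.2.16: descend 1011010110101111000000100001 ; hops seen [H3,H4,H5] ; pick H5
  + 181.0.0.0/8 (H1) depth=8
  Q 181.175.2.18: descend 1011010110101111000000100001 ; hops seen [H3,H1,H4,H5] ; pick H5
  Q 181.175.0.1: descend 1011010110101111000000 ; hops seen [H3,H1,H4] ; pick H4
  + 181.175.0.0/20 (H6) depth=20
  del 181.175.0.0/20 (clear depth 20)
  + 126.129.152.12/32 (H0) depth=32
  Q 126.128.0.0: descend 011111101000000 ; hops seen [H3,H1] ; pick H1
  Q 126.128.2.48: descend 011111101000000 ; hops seen [H3,H1] ; pick H1
  + 126.129.0.0/16 (H3) depth=16
  + 0.0.0.0/0 (H6) depth=0

== LOOKUPS ==
["H4","H4","H6","H1","H5","H5","H5","H4","H1","H1"]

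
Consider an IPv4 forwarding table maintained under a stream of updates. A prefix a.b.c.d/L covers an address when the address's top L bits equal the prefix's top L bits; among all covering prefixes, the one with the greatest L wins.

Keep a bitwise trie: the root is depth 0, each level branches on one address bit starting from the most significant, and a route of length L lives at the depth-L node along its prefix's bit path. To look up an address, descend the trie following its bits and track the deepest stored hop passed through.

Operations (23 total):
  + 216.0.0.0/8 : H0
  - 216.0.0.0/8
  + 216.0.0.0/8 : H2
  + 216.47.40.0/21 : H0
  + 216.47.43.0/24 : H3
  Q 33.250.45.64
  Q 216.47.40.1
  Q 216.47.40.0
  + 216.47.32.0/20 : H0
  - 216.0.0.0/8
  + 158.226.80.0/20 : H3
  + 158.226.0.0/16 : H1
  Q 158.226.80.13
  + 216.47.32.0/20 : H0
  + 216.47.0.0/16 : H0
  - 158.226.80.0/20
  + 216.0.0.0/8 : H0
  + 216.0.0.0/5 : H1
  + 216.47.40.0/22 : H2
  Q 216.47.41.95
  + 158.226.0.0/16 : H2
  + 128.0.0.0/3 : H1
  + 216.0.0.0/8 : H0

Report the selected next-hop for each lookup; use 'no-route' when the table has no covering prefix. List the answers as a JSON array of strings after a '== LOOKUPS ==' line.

Apply in order:
  add 216.0.0.0/8 -> H0 at depth 8
  - 216.0.0.0/8 clear@8
  add 216.0.0.0/8 -> H2 at depth 8
  add 216.47.40.0/21 -> H0 at depth 21
  add 216.47.43.0/24 -> H3 at depth 24
  Q 33.250.45.64: descend ε ; hops seen [∅] ; pick no-route
  Q 216.47.40.1: descend 1101100000101111001010 ; hops seen [H2,H0] ; pick H0
  Q 216.47.40.0: descend 1101100000101111001010 ; hops seen [H2,H0] ; pick H0
  add 216.47.32.0/20 -> H0 at depth 20
  - 216.0.0.0/8 clear@8
  add 158.226.80.0/20 -> H3 at depth 20
  add 158.226.0.0/16 -> H1 at depth 16
  Q 158.226.80.13: descend 10011110111000100101 ; hops seen [H1,H3] ; pick H3
  add 216.47.32.0/20 -> H0 at depth 20
  add 216.47.0.0/16 -> H0 at depth 16
  - 158.226.80.0/20 clear@20
  add 216.0.0.0/8 -> H0 at depth 8
  add 216.0.0.0/5 -> H1 at depth 5
  add 216.47.40.0/22 -> H2 at depth 22
  Q 216.47.41.95: descend 1101100000101111001010 ; hops seen [H1,H0,H0,H0,H0,H2] ; pick H2
  add 158.226.0.0/16 -> H2 at depth 16
  add 128.0.0.0/3 -> H1 at depth 3
  add 216.0.0.0/8 -> H0 at depth 8

== LOOKUPS ==
["no-route","H0","H0","H3","H2"]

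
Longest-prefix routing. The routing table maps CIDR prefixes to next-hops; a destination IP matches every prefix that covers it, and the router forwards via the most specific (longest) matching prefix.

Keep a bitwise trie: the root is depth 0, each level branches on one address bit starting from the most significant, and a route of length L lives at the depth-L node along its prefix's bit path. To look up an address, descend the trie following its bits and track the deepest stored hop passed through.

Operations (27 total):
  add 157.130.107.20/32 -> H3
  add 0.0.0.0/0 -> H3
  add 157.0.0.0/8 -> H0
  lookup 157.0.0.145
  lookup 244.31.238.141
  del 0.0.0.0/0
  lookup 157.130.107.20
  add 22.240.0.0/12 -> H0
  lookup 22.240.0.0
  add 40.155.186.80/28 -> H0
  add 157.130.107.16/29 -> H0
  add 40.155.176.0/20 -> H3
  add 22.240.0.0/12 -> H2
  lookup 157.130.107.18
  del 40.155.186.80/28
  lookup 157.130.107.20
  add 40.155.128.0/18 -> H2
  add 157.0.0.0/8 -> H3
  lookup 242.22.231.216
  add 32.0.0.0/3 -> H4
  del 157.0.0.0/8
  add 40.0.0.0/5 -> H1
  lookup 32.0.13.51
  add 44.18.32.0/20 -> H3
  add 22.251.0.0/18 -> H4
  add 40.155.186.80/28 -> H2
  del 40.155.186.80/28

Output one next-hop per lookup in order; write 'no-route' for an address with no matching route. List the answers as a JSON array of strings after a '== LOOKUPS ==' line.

Trace:
  add 157.130.107.20/32 -> H3 at depth 32
  add 0.0.0.0/0 -> H3 at depth 0
  add 157.0.0.0/8 -> H0 at depth 8
  ? 157.0.0.145  path d0:H3→d1:-→d2:-→d3:-→d4:-→d5:-→d6:-→d7:-→d8:H0  best=H0
  ? 244.31.238.141  path d0:H3→d1:-  best=H3
  - 0.0.0.0/0 clear@0
  ? 157.130.107.20  path d0:-→d1:-→d2:-→d3:-→d4:-→d5:-→d6:-→d7:-→d8:H0→d9:-→d10:-→d11:-→d12:-→d13:-→d14:-→d15:-→d16:-→d17:-→d18:-→d19:-→d20:-→d21:-→d22:-→d23:-→d24:-→d25:-→d26:-→d27:-→d28:-→d29:-→d30:-→d31:-→d32:H3  best=H3
  add 22.240.0.0/12 -> H0 at depth 12
  ? 22.240.0.0  path d0:-→d1:-→d2:-→d3:-→d4:-→d5:-→d6:-→d7:-→d8:-→d9:-→d10:-→d11:-→d12:H0  best=H0
  add 40.155.186.80/28 -> H0 at depth 28
  add 157.130.107.16/29 -> H0 at depth 29
  add 40.155.176.0/20 -> H3 at depth 20
  add 22.240.0.0/12 -> H2 at depth 12
  ? 157.130.107.18  path d0:-→d1:-→d2:-→d3:-→d4:-→d5:-→d6:-→d7:-→d8:H0→d9:-→d10:-→d11:-→d12:-→d13:-→d14:-→d15:-→d16:-→d17:-→d18:-→d19:-→d20:-→d21:-→d22:-→d23:-→d24:-→d25:-→d26:-→d27:-→d28:-→d29:H0  best=H0
  - 40.155.186.80/28 clear@28
  ? 157.130.107.20  path d0:-→d1:-→d2:-→d3:-→d4:-→d5:-→d6:-→d7:-→d8:H0→d9:-→d10:-→d11:-→d12:-→d13:-→d14:-→d15:-→d16:-→d17:-→d18:-→d19:-→d20:-→d21:-→d22:-→d23:-→d24:-→d25:-→d26:-→d27:-→d28:-→d29:H0→d30:-→d31:-→d32:H3  best=H3
  add 40.155.128.0/18 -> H2 at depth 18
  add 157.0.0.0/8 -> H3 at depth 8
  ? 242.22.231.216  path d0:-→d1:-  best=no-route
  add 32.0.0.0/3 -> H4 at depth 3
  - 157.0.0.0/8 clear@8
  add 40.0.0.0/5 -> H1 at depth 5
  ? 32.0.13.51  path d0:-→d1:-→d2:-→d3:H4→d4:-  best=H4
  add 44.18.32.0/20 -> H3 at depth 20
  add 22.251.0.0/18 -> H4 at depth 18
  add 40.155.186.80/28 -> H2 at depth 28
  - 40.155.186.80/28 clear@28

== LOOKUPS ==
["H0","H3","H3","H0","H0","H3","no-route","H4"]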